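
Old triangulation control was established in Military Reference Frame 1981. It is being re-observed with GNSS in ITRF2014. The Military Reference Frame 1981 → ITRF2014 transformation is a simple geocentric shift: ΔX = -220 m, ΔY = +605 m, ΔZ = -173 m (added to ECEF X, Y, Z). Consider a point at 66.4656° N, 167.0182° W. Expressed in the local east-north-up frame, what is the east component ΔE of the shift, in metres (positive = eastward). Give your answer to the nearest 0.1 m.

ΔE = -639.0 m

The local east axis at (φ, λ) is (−sin λ, cos λ, 0), so ΔE = −sin(-167.0182°)·(-220) + cos(-167.0182°)·605 = -638.96 m.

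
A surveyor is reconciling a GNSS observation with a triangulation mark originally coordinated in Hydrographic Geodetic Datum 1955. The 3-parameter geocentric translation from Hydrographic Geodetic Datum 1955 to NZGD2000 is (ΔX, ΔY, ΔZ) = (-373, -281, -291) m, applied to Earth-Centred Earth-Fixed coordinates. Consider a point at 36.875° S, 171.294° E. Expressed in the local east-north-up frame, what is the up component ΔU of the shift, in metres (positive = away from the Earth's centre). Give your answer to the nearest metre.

At φ = -36.875°, λ = 171.294°: sin φ = -0.600071, cos φ = 0.799947, sin λ = 0.151364, cos λ = -0.988478.
ΔU = cos φ cos λ·ΔX + cos φ sin λ·ΔY + sin φ·ΔZ = (0.799947)(-0.988478)(-373) + (0.799947)(0.151364)(-281) + (-0.600071)(-291) = 435.54 m.

ΔU = 436 m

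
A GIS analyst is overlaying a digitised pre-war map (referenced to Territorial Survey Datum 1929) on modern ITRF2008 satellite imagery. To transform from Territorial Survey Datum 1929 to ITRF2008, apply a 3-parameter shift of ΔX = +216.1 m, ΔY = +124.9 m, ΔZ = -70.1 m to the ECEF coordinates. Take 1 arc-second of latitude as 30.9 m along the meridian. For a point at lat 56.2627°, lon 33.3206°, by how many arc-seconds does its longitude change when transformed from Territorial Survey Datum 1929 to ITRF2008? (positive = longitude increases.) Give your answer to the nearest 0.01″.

Δλ = -0.84″

sin φ = 0.831593, cos φ = 0.555386, sin λ = 0.549323, cos λ = 0.835610.
East component: ΔE = −sin λ·ΔX + cos λ·ΔY = −(0.549323)(216.1) + (0.835610)(124.9) = -14.34 m.
1° of latitude spans 3600 × 30.90 = 111240 m; at latitude φ, 1° of longitude spans that × cos φ = 61781.1 m, so Δλ = -14.34 / 61781.1 × 3600 = -0.836″.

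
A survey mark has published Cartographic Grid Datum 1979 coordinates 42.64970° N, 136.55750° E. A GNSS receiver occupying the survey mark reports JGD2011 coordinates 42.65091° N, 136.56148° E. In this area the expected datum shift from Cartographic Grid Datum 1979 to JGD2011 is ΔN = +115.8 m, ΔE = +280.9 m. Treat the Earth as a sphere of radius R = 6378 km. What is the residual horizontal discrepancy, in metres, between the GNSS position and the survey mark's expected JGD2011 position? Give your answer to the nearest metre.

Observed coordinate differences: Δφ = +0.00121°, Δλ = +0.00398°.
Converting to metres (1° lat = 111317 m, cos φ = 0.735510): observed ΔN = 134.7 m, observed ΔE = 325.9 m.
Subtracting the expected shift leaves a residual of 134.7 − (115.8) = 18.9 m north and 325.9 − (280.9) = 45.0 m east.
Residual distance = √(18.9² + 45.0²) = 48.8 m.

49 m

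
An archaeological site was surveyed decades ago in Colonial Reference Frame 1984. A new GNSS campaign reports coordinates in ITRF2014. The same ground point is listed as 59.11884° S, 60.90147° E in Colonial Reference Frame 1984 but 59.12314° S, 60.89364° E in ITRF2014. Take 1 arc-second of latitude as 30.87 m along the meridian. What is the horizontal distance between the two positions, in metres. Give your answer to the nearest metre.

Δφ = -59.12314° − -59.11884° = -0.00430°; Δλ = 60.89364° − 60.90147° = -0.00783°.
1° of latitude = 3600 × 30.87 = 111132 m.
ΔN = Δφ × 111132 = -477.9 m; ΔE = Δλ × 111132 × cos(-59.11884°) = -0.00783 × 111132 × 0.513259 = -446.6 m.
Distance = √(ΔE² + ΔN²) = √((-446.6)² + (-477.9)²) = 654.1 m.

654 m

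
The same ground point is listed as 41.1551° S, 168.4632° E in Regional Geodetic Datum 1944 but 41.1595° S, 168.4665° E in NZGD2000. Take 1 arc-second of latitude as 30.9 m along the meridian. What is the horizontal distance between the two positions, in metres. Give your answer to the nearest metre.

562 m

Δφ = -41.1595° − -41.1551° = -0.0044°; Δλ = 168.4665° − 168.4632° = +0.0033°.
1° of latitude = 3600 × 30.90 = 111240 m.
ΔN = Δφ × 111240 = -489.5 m; ΔE = Δλ × 111240 × cos(-41.1551°) = +0.0033 × 111240 × 0.752931 = 276.4 m.
Distance = √(ΔE² + ΔN²) = √(276.4² + (-489.5)²) = 562.1 m.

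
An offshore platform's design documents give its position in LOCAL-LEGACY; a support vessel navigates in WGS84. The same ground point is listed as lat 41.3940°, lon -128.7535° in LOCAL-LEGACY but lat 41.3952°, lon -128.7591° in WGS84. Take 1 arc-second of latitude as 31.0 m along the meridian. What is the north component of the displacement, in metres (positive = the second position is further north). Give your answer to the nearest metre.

Δφ = 41.3952° − 41.3940° = +0.0012°; Δλ = -128.7591° − -128.7535° = -0.0056°.
1° of latitude = 3600 × 31.00 = 111600 m.
ΔN = Δφ × 111600 = 133.9 m; ΔE = Δλ × 111600 × cos(41.3940°) = -0.0056 × 111600 × 0.750180 = -468.8 m.

ΔN = 134 m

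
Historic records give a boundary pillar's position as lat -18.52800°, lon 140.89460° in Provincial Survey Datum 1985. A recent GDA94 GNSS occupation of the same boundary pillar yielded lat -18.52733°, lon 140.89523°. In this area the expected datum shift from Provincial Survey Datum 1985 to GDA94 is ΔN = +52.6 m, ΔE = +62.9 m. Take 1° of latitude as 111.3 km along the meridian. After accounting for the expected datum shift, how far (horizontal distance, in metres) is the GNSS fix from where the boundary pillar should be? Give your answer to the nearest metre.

22 m

Observed coordinate differences: Δφ = +0.00067°, Δλ = +0.00063°.
Converting to metres (1° lat = 111300 m, cos φ = 0.948168): observed ΔN = 74.6 m, observed ΔE = 66.5 m.
Subtracting the expected shift leaves a residual of 74.6 − (52.6) = 22.0 m north and 66.5 − (62.9) = 3.6 m east.
Residual distance = √(22.0² + 3.6²) = 22.3 m.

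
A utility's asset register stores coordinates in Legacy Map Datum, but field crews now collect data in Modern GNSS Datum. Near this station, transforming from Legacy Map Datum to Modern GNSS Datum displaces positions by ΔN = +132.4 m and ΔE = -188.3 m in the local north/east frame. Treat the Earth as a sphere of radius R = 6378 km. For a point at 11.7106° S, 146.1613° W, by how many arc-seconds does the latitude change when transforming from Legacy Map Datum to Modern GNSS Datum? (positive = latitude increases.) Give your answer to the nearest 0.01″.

On a sphere of radius R, 1 rad of latitude = R, so Δφ = ΔN / R = 132.4 / 6378000 = 2.0759e-05 rad = 4.282″.

Δφ = 4.28″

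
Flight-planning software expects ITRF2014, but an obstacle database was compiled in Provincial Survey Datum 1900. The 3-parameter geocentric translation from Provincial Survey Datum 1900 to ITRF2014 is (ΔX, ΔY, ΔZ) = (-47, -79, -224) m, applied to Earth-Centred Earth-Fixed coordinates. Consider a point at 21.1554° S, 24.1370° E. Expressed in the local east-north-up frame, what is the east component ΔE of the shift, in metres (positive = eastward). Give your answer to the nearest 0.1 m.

At φ = -21.1554°, λ = 24.1370°: sin φ = -0.360899, cos φ = 0.932605, sin λ = 0.408920, cos λ = 0.912570.
ΔE = −sin λ·ΔX + cos λ·ΔY = −(0.408920)·(-47) + (0.912570)·(-79) = -52.87 m.

ΔE = -52.9 m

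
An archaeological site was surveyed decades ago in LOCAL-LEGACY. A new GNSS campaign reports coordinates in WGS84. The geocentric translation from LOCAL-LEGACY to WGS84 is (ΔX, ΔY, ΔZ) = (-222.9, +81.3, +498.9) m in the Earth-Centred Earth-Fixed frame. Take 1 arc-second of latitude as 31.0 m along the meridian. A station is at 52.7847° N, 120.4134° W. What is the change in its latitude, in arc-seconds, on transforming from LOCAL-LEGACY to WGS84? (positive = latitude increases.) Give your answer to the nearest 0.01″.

sin φ = 0.796368, cos φ = 0.604812, sin λ = -0.862395, cos λ = -0.506235.
North component: ΔN = −sin φ cos λ·ΔX − sin φ sin λ·ΔY + cos φ·ΔZ = −(0.796368)(-0.506235)(-222.9) − (0.796368)(-0.862395)(81.3) + (0.604812)(498.9) = 267.71 m.
1° of latitude spans 3600 × 31.00 = 111600 m, so Δφ = 267.71 / 111600 × 3600 = 8.636″.

Δφ = 8.64″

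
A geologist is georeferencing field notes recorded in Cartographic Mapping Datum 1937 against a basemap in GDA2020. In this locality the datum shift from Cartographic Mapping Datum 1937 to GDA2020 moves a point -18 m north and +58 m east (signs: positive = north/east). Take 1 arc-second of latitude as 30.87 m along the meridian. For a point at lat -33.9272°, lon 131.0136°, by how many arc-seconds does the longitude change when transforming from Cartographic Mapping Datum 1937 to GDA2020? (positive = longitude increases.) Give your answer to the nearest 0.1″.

Δλ = 2.3″

At latitude -33.9272°, cos φ = 0.829747.
1″ of longitude at this latitude = 30.87 × cos φ = 25.6143 m, so Δλ = 58.0 / 25.6143 = 2.264″.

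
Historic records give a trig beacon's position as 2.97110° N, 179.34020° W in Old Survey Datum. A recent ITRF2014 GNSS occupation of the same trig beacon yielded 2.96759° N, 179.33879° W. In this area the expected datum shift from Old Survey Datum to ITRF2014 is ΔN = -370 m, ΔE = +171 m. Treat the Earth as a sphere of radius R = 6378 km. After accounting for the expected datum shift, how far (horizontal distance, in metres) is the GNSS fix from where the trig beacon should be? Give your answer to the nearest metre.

Observed coordinate differences: Δφ = -0.00351°, Δλ = +0.00141°.
Converting to metres (1° lat = 111317 m, cos φ = 0.998656): observed ΔN = -390.7 m, observed ΔE = 156.7 m.
Subtracting the expected shift leaves a residual of -390.7 − (-370) = -20.7 m north and 156.7 − (171) = -14.3 m east.
Residual distance = √((-20.7)² + (-14.3)²) = 25.2 m.

25 m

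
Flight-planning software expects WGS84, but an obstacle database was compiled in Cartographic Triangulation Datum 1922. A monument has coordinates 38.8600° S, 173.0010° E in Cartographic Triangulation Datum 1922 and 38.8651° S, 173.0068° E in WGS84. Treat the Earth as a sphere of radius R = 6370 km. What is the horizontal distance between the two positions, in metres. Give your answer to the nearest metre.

757 m

Δφ = -38.8651° − -38.8600° = -0.0051°; Δλ = 173.0068° − 173.0010° = +0.0058°.
1° along a meridian = πR/180 = 111177 m.
ΔN = Δφ × 111177 = -567.0 m; ΔE = Δλ × 111177 × cos(-38.8600°) = +0.0058 × 111177 × 0.778681 = 502.1 m.
Distance = √(ΔE² + ΔN²) = √(502.1² + (-567.0)²) = 757.4 m.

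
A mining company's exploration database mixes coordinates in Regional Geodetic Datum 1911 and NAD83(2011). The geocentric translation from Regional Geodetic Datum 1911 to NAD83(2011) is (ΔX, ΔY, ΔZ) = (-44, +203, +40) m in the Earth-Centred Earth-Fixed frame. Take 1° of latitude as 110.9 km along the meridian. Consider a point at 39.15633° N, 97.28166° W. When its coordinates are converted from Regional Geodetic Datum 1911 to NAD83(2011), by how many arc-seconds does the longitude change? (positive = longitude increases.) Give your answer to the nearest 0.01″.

Δλ = -2.90″

sin φ = 0.631438, cos φ = 0.775426, sin λ = -0.991935, cos λ = -0.126747.
East component: ΔE = −sin λ·ΔX + cos λ·ΔY = −(-0.991935)(-44) + (-0.126747)(203) = -69.37 m.
1° of latitude spans 110900 m; at latitude φ, 1° of longitude spans that × cos φ = 85994.7 m, so Δλ = -69.37 / 85994.7 × 3600 = -2.904″.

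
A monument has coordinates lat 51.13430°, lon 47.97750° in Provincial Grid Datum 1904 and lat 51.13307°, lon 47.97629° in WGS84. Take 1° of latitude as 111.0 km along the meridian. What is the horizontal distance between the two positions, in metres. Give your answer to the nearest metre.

Δφ = 51.13307° − 51.13430° = -0.00123°; Δλ = 47.97629° − 47.97750° = -0.00121°.
ΔN = Δφ × 111000 = -136.5 m; ΔE = Δλ × 111000 × cos(51.13430°) = -0.00121 × 111000 × 0.627497 = -84.3 m.
Distance = √(ΔE² + ΔN²) = √((-84.3)² + (-136.5)²) = 160.4 m.

160 m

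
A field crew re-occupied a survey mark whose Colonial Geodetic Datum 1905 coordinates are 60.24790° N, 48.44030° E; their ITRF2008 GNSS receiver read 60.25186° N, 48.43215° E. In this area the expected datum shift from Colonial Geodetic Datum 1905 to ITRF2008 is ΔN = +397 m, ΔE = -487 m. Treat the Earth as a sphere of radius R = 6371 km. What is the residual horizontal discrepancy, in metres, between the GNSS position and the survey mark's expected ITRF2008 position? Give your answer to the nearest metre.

Observed coordinate differences: Δφ = +0.00396°, Δλ = -0.00815°.
Converting to metres (1° lat = 111195 m, cos φ = 0.496248): observed ΔN = 440.3 m, observed ΔE = -449.7 m.
Subtracting the expected shift leaves a residual of 440.3 − (397) = 43.3 m north and -449.7 − (-487) = 37.3 m east.
Residual distance = √(43.3² + 37.3²) = 57.2 m.

57 m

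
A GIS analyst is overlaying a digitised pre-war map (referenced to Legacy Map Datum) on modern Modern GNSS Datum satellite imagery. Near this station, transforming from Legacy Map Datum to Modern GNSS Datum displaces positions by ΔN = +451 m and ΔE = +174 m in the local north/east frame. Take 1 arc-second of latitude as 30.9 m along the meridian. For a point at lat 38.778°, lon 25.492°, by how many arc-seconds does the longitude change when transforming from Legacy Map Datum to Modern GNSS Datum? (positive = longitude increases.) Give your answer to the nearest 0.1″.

Δλ = 7.2″

At latitude 38.778°, cos φ = 0.779579.
1″ of longitude at this latitude = 30.90 × cos φ = 24.0890 m, so Δλ = 174.0 / 24.0890 = 7.223″.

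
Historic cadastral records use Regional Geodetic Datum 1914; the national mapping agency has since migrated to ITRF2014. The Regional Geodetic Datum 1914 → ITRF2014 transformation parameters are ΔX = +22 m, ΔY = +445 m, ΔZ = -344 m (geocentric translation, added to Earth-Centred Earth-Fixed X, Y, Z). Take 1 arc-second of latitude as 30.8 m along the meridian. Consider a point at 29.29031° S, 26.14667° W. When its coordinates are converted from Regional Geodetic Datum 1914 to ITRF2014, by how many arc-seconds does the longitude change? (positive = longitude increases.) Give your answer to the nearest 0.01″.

sin φ = -0.489235, cos φ = 0.872152, sin λ = -0.440671, cos λ = 0.897669.
East component: ΔE = −sin λ·ΔX + cos λ·ΔY = −(-0.440671)(22) + (0.897669)(445) = 409.16 m.
1° of latitude spans 3600 × 30.80 = 110880 m; at latitude φ, 1° of longitude spans that × cos φ = 96704.2 m, so Δλ = 409.16 / 96704.2 × 3600 = 15.232″.

Δλ = 15.23″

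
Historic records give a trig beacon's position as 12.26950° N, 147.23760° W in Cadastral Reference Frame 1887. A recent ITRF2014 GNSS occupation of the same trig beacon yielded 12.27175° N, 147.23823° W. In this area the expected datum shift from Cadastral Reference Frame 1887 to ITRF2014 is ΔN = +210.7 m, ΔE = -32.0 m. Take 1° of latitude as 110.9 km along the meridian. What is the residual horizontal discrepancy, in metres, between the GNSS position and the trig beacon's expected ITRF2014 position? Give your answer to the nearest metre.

53 m

Observed coordinate differences: Δφ = +0.00225°, Δλ = -0.00063°.
Converting to metres (1° lat = 110900 m, cos φ = 0.977159): observed ΔN = 249.5 m, observed ΔE = -68.3 m.
Subtracting the expected shift leaves a residual of 249.5 − (210.7) = 38.8 m north and -68.3 − (-32.0) = -36.3 m east.
Residual distance = √(38.8² + (-36.3)²) = 53.1 m.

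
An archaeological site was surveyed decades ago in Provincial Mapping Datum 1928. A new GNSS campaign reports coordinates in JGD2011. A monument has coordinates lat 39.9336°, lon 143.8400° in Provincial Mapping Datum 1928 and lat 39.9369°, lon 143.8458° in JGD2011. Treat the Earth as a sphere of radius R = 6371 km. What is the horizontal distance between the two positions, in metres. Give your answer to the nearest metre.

Δφ = 39.9369° − 39.9336° = +0.0033°; Δλ = 143.8458° − 143.8400° = +0.0058°.
1° along a meridian = πR/180 = 111195 m.
ΔN = Δφ × 111195 = 366.9 m; ΔE = Δλ × 111195 × cos(39.9336°) = +0.0058 × 111195 × 0.766789 = 494.5 m.
Distance = √(ΔE² + ΔN²) = √(494.5² + 366.9²) = 615.8 m.

616 m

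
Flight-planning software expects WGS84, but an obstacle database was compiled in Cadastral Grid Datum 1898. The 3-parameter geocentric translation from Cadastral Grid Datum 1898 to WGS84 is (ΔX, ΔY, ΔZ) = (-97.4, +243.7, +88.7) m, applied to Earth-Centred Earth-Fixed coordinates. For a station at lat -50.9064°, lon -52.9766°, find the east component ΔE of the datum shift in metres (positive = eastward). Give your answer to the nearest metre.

At φ = -50.9064°, λ = -52.9766°: sin φ = -0.776117, cos φ = 0.630589, sin λ = -0.798390, cos λ = 0.602141.
ΔE = −sin λ·ΔX + cos λ·ΔY = −(-0.798390)·(-97.4) + (0.602141)·(243.7) = 68.98 m.

ΔE = 69 m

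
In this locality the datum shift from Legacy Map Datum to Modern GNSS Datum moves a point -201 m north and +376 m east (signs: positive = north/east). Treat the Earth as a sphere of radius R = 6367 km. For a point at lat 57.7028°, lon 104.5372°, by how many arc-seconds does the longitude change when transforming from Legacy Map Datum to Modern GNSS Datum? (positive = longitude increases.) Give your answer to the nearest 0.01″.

Δλ = 22.80″

At latitude 57.7028°, cos φ = 0.534311.
One radian of longitude at latitude φ spans R cos φ, so Δλ = ΔE / (R cos φ) = 376.0 / (6367000 × 0.534311) = 1.1052e-04 rad = 22.797″.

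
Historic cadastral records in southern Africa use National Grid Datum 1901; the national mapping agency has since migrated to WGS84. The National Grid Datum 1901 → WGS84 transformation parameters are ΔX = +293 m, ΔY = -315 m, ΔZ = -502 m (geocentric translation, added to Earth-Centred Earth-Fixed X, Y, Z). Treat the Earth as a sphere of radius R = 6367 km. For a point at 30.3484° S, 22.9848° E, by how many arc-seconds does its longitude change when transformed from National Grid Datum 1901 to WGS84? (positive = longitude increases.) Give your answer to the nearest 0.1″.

Δλ = -15.2″

sin φ = -0.505257, cos φ = 0.862969, sin λ = 0.390487, cos λ = 0.920608.
East component: ΔE = −sin λ·ΔX + cos λ·ΔY = −(0.390487)(293) + (0.920608)(-315) = -404.40 m.
1° of latitude spans πR/180 = 111125 m; at latitude φ, 1° of longitude spans that × cos φ = 95897.5 m, so Δλ = -404.40 / 95897.5 × 3600 = -15.181″.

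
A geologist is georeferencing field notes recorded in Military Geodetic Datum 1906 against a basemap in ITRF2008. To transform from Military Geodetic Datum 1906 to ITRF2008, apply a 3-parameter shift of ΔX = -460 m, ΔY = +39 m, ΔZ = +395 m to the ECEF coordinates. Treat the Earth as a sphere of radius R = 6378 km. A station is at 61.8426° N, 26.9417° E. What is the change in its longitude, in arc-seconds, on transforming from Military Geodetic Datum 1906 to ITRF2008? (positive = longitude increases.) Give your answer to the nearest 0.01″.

sin φ = 0.881655, cos φ = 0.471895, sin λ = 0.453084, cos λ = 0.891468.
East component: ΔE = −sin λ·ΔX + cos λ·ΔY = −(0.453084)(-460) + (0.891468)(39) = 243.19 m.
1° of latitude spans πR/180 = 111317 m; at latitude φ, 1° of longitude spans that × cos φ = 52530.0 m, so Δλ = 243.19 / 52530.0 × 3600 = 16.666″.

Δλ = 16.67″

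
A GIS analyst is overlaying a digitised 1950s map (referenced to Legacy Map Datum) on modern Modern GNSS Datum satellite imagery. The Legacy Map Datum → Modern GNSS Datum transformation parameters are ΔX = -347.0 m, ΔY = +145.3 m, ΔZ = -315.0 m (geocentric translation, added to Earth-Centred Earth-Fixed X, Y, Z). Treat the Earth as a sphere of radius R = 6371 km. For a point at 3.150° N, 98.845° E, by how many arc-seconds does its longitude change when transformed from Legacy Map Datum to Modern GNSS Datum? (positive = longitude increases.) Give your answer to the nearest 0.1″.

sin φ = 0.054950, cos φ = 0.998489, sin λ = 0.988108, cos λ = -0.153762.
East component: ΔE = −sin λ·ΔX + cos λ·ΔY = −(0.988108)(-347.0) + (-0.153762)(145.3) = 320.53 m.
1° of latitude spans πR/180 = 111195 m; at latitude φ, 1° of longitude spans that × cos φ = 111026.9 m, so Δλ = 320.53 / 111026.9 × 3600 = 10.393″.

Δλ = 10.4″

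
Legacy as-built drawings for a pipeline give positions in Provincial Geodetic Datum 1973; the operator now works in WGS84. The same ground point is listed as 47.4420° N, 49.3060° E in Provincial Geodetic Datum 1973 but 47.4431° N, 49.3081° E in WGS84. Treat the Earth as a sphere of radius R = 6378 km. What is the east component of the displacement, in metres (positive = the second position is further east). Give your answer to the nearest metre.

ΔE = 158 m

Δφ = 47.4431° − 47.4420° = +0.0011°; Δλ = 49.3081° − 49.3060° = +0.0021°.
1° along a meridian = πR/180 = 111317 m.
ΔN = Δφ × 111317 = 122.4 m; ΔE = Δλ × 111317 × cos(47.4420°) = +0.0021 × 111317 × 0.676336 = 158.1 m.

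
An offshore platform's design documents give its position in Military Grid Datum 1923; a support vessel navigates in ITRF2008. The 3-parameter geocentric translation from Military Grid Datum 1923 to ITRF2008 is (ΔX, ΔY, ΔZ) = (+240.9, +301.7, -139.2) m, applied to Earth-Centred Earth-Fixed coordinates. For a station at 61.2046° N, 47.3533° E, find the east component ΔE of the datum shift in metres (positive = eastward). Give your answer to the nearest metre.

ΔE = 27 m

The local east axis at (φ, λ) is (−sin λ, cos λ, 0), so ΔE = −sin(47.3533°)·240.9 + cos(47.3533°)·301.7 = 27.20 m.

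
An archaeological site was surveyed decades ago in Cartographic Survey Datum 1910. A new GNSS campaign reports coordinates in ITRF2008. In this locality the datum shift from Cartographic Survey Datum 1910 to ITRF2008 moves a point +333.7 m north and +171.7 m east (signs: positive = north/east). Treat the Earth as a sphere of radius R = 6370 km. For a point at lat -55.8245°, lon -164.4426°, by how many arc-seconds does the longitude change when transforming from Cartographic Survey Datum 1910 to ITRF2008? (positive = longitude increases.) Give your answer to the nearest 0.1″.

Δλ = 9.9″

At latitude -55.8245°, cos φ = 0.561730.
One radian of longitude at latitude φ spans R cos φ, so Δλ = ΔE / (R cos φ) = 171.7 / (6370000 × 0.561730) = 4.7985e-05 rad = 9.898″.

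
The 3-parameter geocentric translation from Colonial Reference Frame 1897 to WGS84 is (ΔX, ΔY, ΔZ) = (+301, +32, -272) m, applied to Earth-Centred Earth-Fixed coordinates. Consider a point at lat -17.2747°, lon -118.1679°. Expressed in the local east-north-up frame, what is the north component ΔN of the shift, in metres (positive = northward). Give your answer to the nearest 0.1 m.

ΔN = -310.3 m

At φ = -17.2747°, λ = -118.1679°: sin φ = -0.296953, cos φ = 0.954892, sin λ = -0.881568, cos λ = -0.472057.
ΔN = −sin φ cos λ·ΔX − sin φ sin λ·ΔY + cos φ·ΔZ = −(-0.296953)(-0.472057)(301) − (-0.296953)(-0.881568)(32) + (0.954892)(-272) = -310.30 m.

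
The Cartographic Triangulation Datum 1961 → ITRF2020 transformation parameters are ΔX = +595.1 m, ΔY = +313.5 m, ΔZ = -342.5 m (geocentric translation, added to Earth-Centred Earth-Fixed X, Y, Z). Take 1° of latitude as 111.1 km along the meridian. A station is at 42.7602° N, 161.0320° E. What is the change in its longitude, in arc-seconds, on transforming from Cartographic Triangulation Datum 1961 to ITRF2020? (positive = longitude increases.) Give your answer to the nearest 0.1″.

sin φ = 0.678931, cos φ = 0.734202, sin λ = 0.325040, cos λ = -0.945700.
East component: ΔE = −sin λ·ΔX + cos λ·ΔY = −(0.325040)(595.1) + (-0.945700)(313.5) = -489.91 m.
1° of latitude spans 111100 m; at latitude φ, 1° of longitude spans that × cos φ = 81569.8 m, so Δλ = -489.91 / 81569.8 × 3600 = -21.622″.

Δλ = -21.6″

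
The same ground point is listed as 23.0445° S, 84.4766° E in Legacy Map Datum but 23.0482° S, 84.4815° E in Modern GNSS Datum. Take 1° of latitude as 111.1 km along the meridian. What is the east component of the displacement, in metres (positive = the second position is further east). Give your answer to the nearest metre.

Δφ = -23.0482° − -23.0445° = -0.0037°; Δλ = 84.4815° − 84.4766° = +0.0049°.
ΔN = Δφ × 111100 = -411.1 m; ΔE = Δλ × 111100 × cos(-23.0445°) = +0.0049 × 111100 × 0.920201 = 500.9 m.

ΔE = 501 m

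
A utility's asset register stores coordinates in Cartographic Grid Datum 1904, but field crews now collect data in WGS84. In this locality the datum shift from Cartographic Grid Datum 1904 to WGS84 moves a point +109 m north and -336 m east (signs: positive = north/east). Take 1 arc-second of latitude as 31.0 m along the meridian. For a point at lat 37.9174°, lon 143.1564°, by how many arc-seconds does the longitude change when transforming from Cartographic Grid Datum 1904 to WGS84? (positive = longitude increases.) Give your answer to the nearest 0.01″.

Δλ = -13.74″

At latitude 37.9174°, cos φ = 0.788897.
1″ of longitude at this latitude = 31.00 × cos φ = 24.4558 m, so Δλ = -336.0 / 24.4558 = -13.739″.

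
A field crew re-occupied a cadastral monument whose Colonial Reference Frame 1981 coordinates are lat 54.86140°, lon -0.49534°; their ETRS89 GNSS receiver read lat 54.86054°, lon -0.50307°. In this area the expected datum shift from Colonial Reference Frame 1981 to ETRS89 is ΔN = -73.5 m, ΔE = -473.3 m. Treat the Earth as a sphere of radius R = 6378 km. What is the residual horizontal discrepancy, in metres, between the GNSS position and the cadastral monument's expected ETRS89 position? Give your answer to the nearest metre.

31 m

Observed coordinate differences: Δφ = -0.00086°, Δλ = -0.00773°.
Converting to metres (1° lat = 111317 m, cos φ = 0.575556): observed ΔN = -95.7 m, observed ΔE = -495.3 m.
Subtracting the expected shift leaves a residual of -95.7 − (-73.5) = -22.2 m north and -495.3 − (-473.3) = -22.0 m east.
Residual distance = √((-22.2)² + (-22.0)²) = 31.2 m.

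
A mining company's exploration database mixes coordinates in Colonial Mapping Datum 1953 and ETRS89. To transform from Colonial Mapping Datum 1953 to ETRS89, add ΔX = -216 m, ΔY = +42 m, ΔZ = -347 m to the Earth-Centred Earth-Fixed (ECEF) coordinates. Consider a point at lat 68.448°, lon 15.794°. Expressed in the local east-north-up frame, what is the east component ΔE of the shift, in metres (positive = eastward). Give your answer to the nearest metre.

ΔE = 99 m

The local east axis at (φ, λ) is (−sin λ, cos λ, 0), so ΔE = −sin(15.794°)·(-216) + cos(15.794°)·42 = 99.21 m.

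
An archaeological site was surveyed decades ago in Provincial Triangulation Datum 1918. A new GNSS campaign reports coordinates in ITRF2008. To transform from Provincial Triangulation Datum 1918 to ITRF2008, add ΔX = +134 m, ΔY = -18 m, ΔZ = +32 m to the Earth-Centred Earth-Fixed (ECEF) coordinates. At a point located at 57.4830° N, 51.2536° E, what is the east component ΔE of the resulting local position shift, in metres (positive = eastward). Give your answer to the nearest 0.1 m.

The local east axis at (φ, λ) is (−sin λ, cos λ, 0), so ΔE = −sin(51.2536°)·134 + cos(51.2536°)·(-18) = -115.78 m.

ΔE = -115.8 m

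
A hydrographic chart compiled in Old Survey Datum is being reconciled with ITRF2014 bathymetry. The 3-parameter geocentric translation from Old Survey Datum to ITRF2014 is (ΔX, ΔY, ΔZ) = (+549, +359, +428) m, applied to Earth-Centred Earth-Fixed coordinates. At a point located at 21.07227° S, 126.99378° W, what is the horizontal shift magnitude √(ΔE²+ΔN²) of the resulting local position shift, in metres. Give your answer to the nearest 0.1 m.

At φ = -21.07227°, λ = -126.99378°: sin φ = -0.359545, cos φ = 0.933128, sin λ = -0.798701, cos λ = -0.601728.
ΔE = −sin λ·ΔX + cos λ·ΔY = −(-0.798701)·(549) + (-0.601728)·(359) = 222.47 m.
ΔN = −sin φ cos λ·ΔX − sin φ sin λ·ΔY + cos φ·ΔZ = −(-0.359545)(-0.601728)(549) − (-0.359545)(-0.798701)(359) + (0.933128)(428) = 177.51 m.
Horizontal magnitude = √(ΔE² + ΔN²) = √(222.47² + 177.51²) = 284.61 m.

284.6 m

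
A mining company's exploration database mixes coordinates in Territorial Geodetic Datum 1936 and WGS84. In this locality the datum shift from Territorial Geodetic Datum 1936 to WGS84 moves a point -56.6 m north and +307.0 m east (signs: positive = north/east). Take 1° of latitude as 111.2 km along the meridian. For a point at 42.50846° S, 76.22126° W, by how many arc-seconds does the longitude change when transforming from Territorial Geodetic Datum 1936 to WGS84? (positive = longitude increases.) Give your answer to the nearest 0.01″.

Δλ = 13.48″

At latitude -42.50846°, cos φ = 0.737178.
1° of longitude at this latitude = 111.2 × cos φ = 81.97 km, so Δλ = 307.0 / 81974.1 = 0.0037451° = 13.482″.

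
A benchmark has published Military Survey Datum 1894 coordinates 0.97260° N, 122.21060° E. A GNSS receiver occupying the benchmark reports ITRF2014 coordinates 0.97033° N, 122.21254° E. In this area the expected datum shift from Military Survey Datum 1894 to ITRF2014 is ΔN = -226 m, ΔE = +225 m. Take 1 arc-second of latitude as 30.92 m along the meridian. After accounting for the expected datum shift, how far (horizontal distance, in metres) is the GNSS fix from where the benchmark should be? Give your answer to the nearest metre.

Observed coordinate differences: Δφ = -0.00227°, Δλ = +0.00194°.
Converting to metres (1° lat = 111312 m, cos φ = 0.999856): observed ΔN = -252.7 m, observed ΔE = 215.9 m.
Subtracting the expected shift leaves a residual of -252.7 − (-226) = -26.7 m north and 215.9 − (225) = -9.1 m east.
Residual distance = √((-26.7)² + (-9.1)²) = 28.2 m.

28 m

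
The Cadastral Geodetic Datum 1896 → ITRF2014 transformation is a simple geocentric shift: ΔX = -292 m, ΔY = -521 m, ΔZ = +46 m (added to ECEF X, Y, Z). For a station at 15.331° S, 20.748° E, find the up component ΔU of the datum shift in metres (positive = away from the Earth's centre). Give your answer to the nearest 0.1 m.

ΔU = -453.5 m

The local up (radial) axis is (cos φ cos λ, cos φ sin λ, sin φ), giving ΔU = -263.346 − 178.001 − 12.162 = -453.51 m.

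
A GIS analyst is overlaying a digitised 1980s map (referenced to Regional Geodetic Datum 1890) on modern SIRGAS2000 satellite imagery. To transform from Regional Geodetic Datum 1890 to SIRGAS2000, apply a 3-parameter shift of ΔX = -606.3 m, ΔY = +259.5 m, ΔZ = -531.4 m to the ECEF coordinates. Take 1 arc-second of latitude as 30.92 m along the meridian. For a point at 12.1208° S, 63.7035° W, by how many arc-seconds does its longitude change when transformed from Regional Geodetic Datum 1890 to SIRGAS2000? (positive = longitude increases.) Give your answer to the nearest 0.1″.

Δλ = -14.2″

sin φ = -0.209974, cos φ = 0.977707, sin λ = -0.896513, cos λ = 0.443016.
East component: ΔE = −sin λ·ΔX + cos λ·ΔY = −(-0.896513)(-606.3) + (0.443016)(259.5) = -428.59 m.
1° of latitude spans 3600 × 30.92 = 111312 m; at latitude φ, 1° of longitude spans that × cos φ = 108830.5 m, so Δλ = -428.59 / 108830.5 × 3600 = -14.177″.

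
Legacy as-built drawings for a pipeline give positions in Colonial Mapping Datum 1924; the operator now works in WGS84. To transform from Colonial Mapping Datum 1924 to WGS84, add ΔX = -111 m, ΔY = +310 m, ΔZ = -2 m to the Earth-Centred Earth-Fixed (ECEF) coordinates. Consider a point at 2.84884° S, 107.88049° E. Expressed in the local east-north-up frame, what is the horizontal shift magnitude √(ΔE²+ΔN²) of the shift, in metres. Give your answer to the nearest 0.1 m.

17.8 m

At φ = -2.84884°, λ = 107.88049°: sin φ = -0.049701, cos φ = 0.998764, sin λ = 0.951699, cos λ = -0.307033.
ΔE = −sin λ·ΔX + cos λ·ΔY = −(0.951699)·(-111) + (-0.307033)·(310) = 10.46 m.
ΔN = −sin φ cos λ·ΔX − sin φ sin λ·ΔY + cos φ·ΔZ = −(-0.049701)(-0.307033)(-111) − (-0.049701)(0.951699)(310) + (0.998764)(-2) = 14.36 m.
Horizontal magnitude = √(ΔE² + ΔN²) = √(10.46² + 14.36²) = 17.76 m.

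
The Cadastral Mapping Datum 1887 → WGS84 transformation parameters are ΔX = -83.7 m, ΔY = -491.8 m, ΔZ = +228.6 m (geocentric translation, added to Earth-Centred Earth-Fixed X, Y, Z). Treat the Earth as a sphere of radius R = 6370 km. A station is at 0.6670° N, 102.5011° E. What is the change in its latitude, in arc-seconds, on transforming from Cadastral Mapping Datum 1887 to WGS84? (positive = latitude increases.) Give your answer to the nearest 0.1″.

sin φ = 0.011641, cos φ = 0.999932, sin λ = 0.976292, cos λ = -0.216458.
North component: ΔN = −sin φ cos λ·ΔX − sin φ sin λ·ΔY + cos φ·ΔZ = −(0.011641)(-0.216458)(-83.7) − (0.011641)(0.976292)(-491.8) + (0.999932)(228.6) = 233.96 m.
1° of latitude spans πR/180 = 111177 m, so Δφ = 233.96 / 111177 × 3600 = 7.576″.

Δφ = 7.6″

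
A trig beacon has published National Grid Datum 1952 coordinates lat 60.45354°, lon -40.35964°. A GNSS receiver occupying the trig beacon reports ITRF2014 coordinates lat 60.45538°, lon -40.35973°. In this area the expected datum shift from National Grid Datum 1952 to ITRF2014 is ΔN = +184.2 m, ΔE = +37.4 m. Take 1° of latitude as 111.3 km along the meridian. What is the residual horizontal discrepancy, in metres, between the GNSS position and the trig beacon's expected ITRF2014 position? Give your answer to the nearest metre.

Observed coordinate differences: Δφ = +0.00184°, Δλ = -0.00009°.
Converting to metres (1° lat = 111300 m, cos φ = 0.493129): observed ΔN = 204.8 m, observed ΔE = -4.9 m.
Subtracting the expected shift leaves a residual of 204.8 − (184.2) = 20.6 m north and -4.9 − (37.4) = -42.3 m east.
Residual distance = √(20.6² + (-42.3)²) = 47.1 m.

47 m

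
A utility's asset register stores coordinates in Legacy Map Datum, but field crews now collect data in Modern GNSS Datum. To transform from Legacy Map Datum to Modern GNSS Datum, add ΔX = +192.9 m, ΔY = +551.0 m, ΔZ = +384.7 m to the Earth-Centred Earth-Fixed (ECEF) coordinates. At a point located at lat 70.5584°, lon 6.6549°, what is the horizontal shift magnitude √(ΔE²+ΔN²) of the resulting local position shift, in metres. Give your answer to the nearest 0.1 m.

536.9 m

The local east axis at (φ, λ) is (−sin λ, cos λ, 0), so ΔE = −sin(6.6549°)·192.9 + cos(6.6549°)·551.0 = 524.93 m.
The local north axis is (−sin φ cos λ, −sin φ sin λ, cos φ), giving ΔN = -180.675 − 60.214 + 128.046 = -112.84 m.
Horizontal magnitude = √(ΔE² + ΔN²) = √(524.93² + (-112.84)²) = 536.92 m.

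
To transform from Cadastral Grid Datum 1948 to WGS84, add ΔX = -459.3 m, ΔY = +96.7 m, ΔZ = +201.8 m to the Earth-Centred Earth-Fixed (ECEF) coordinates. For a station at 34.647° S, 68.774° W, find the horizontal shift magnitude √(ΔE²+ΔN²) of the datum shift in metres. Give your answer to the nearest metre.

394 m

The local east axis at (φ, λ) is (−sin λ, cos λ, 0), so ΔE = −sin(-68.774°)·(-459.3) + cos(-68.774°)·96.7 = -393.13 m.
The local north axis is (−sin φ cos λ, −sin φ sin λ, cos φ), giving ΔN = -94.538 − 51.246 + 166.015 = 20.23 m.
Horizontal magnitude = √(ΔE² + ΔN²) = √((-393.13)² + 20.23²) = 393.65 m.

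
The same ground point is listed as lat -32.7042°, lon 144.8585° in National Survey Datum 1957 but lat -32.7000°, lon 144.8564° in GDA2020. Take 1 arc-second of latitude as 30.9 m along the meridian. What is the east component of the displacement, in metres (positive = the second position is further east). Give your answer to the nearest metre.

Δφ = -32.7000° − -32.7042° = +0.0042°; Δλ = 144.8564° − 144.8585° = -0.0021°.
1° of latitude = 3600 × 30.90 = 111240 m.
ΔN = Δφ × 111240 = 467.2 m; ΔE = Δλ × 111240 × cos(-32.7042°) = -0.0021 × 111240 × 0.841471 = -196.6 m.

ΔE = -197 m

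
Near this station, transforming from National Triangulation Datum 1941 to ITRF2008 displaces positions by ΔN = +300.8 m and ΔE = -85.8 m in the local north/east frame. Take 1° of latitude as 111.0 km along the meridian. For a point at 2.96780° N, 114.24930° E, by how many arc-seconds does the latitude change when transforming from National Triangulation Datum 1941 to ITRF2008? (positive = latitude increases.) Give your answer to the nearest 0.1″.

Δφ = 9.8″

1° of latitude = 111.0 km, so Δφ = 300.8 / 111000 = 0.0027099° = 9.756″.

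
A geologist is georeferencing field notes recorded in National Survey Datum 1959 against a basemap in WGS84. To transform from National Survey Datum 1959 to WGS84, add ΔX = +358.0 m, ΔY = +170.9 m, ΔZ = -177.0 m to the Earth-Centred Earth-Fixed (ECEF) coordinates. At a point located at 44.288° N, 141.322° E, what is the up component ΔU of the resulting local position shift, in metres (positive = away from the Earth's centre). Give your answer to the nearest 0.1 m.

ΔU = -247.2 m

At φ = 44.288°, λ = 141.322°: sin φ = 0.698265, cos φ = 0.715839, sin λ = 0.624943, cos λ = -0.780670.
ΔU = cos φ cos λ·ΔX + cos φ sin λ·ΔY + sin φ·ΔZ = (0.715839)(-0.780670)(358.0) + (0.715839)(0.624943)(170.9) + (0.698265)(-177.0) = -247.20 m.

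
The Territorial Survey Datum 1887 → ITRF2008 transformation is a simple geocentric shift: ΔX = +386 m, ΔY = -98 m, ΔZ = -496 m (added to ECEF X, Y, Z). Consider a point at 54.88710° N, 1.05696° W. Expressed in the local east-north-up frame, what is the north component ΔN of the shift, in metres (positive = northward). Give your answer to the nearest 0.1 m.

At φ = 54.88710°, λ = -1.05696°: sin φ = 0.818020, cos φ = 0.575189, sin λ = -0.018446, cos λ = 0.999830.
ΔN = −sin φ cos λ·ΔX − sin φ sin λ·ΔY + cos φ·ΔZ = −(0.818020)(0.999830)(386) − (0.818020)(-0.018446)(-98) + (0.575189)(-496) = -602.47 m.

ΔN = -602.5 m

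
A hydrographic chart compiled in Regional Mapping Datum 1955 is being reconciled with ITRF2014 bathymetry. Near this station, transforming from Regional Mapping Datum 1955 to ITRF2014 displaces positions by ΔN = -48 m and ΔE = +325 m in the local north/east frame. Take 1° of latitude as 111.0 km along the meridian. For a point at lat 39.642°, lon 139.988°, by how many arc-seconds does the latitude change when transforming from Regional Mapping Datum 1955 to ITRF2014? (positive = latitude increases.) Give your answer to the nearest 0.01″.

Δφ = -1.56″

1° of latitude = 111.0 km, so Δφ = -48.0 / 111000 = -0.0004324° = -1.557″.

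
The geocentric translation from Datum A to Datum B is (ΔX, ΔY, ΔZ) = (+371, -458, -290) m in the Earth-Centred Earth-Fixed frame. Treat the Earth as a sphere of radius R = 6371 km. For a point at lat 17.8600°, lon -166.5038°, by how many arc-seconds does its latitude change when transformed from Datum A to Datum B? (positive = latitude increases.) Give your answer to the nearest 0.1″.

Δφ = -6.4″

sin φ = 0.306692, cos φ = 0.951809, sin λ = -0.233381, cos λ = -0.972385.
North component: ΔN = −sin φ cos λ·ΔX − sin φ sin λ·ΔY + cos φ·ΔZ = −(0.306692)(-0.972385)(371) − (0.306692)(-0.233381)(-458) + (0.951809)(-290) = -198.17 m.
1° of latitude spans πR/180 = 111195 m, so Δφ = -198.17 / 111195 × 3600 = -6.416″.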